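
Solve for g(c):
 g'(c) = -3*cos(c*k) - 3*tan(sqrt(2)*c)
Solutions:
 g(c) = C1 - 3*Piecewise((sin(c*k)/k, Ne(k, 0)), (c, True)) + 3*sqrt(2)*log(cos(sqrt(2)*c))/2


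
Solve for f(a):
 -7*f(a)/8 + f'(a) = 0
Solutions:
 f(a) = C1*exp(7*a/8)


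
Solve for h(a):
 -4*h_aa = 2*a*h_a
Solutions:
 h(a) = C1 + C2*erf(a/2)


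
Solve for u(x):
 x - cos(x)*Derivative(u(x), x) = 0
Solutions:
 u(x) = C1 + Integral(x/cos(x), x)


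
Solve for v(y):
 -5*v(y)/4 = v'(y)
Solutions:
 v(y) = C1*exp(-5*y/4)


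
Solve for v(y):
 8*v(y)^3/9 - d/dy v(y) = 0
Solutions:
 v(y) = -3*sqrt(2)*sqrt(-1/(C1 + 8*y))/2
 v(y) = 3*sqrt(2)*sqrt(-1/(C1 + 8*y))/2


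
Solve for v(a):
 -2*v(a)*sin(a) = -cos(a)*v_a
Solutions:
 v(a) = C1/cos(a)^2


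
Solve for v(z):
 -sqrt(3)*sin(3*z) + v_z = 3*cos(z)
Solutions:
 v(z) = C1 + 3*sin(z) - sqrt(3)*cos(3*z)/3


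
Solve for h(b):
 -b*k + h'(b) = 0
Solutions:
 h(b) = C1 + b^2*k/2


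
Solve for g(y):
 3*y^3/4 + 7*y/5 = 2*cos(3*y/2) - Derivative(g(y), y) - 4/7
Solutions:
 g(y) = C1 - 3*y^4/16 - 7*y^2/10 - 4*y/7 + 4*sin(3*y/2)/3


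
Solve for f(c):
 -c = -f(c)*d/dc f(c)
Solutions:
 f(c) = -sqrt(C1 + c^2)
 f(c) = sqrt(C1 + c^2)


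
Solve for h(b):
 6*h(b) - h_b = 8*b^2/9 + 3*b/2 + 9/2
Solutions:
 h(b) = C1*exp(6*b) + 4*b^2/27 + 97*b/324 + 1555/1944


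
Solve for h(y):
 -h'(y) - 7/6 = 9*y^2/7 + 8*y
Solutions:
 h(y) = C1 - 3*y^3/7 - 4*y^2 - 7*y/6


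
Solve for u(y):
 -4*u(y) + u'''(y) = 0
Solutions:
 u(y) = C3*exp(2^(2/3)*y) + (C1*sin(2^(2/3)*sqrt(3)*y/2) + C2*cos(2^(2/3)*sqrt(3)*y/2))*exp(-2^(2/3)*y/2)


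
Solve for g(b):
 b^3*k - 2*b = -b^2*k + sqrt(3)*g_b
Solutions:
 g(b) = C1 + sqrt(3)*b^4*k/12 + sqrt(3)*b^3*k/9 - sqrt(3)*b^2/3


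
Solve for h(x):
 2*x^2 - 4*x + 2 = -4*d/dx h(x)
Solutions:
 h(x) = C1 - x^3/6 + x^2/2 - x/2


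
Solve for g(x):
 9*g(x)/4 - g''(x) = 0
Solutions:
 g(x) = C1*exp(-3*x/2) + C2*exp(3*x/2)


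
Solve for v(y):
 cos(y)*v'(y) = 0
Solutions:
 v(y) = C1


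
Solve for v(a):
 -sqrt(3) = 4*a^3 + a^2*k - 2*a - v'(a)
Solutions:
 v(a) = C1 + a^4 + a^3*k/3 - a^2 + sqrt(3)*a


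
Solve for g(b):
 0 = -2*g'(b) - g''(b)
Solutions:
 g(b) = C1 + C2*exp(-2*b)


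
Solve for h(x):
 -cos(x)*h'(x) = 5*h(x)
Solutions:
 h(x) = C1*sqrt(sin(x) - 1)*(sin(x)^2 - 2*sin(x) + 1)/(sqrt(sin(x) + 1)*(sin(x)^2 + 2*sin(x) + 1))


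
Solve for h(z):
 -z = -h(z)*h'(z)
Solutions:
 h(z) = -sqrt(C1 + z^2)
 h(z) = sqrt(C1 + z^2)


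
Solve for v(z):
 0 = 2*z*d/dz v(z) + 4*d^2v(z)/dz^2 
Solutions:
 v(z) = C1 + C2*erf(z/2)


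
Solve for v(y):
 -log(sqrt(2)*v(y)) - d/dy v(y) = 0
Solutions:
 2*Integral(1/(2*log(_y) + log(2)), (_y, v(y))) = C1 - y


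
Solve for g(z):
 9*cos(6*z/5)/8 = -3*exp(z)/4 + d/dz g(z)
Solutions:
 g(z) = C1 + 3*exp(z)/4 + 15*sin(6*z/5)/16


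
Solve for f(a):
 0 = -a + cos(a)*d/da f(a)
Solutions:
 f(a) = C1 + Integral(a/cos(a), a)


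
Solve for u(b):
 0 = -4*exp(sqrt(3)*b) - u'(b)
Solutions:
 u(b) = C1 - 4*sqrt(3)*exp(sqrt(3)*b)/3


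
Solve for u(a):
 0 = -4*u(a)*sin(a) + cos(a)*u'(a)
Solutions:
 u(a) = C1/cos(a)^4


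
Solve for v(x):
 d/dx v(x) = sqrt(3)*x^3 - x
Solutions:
 v(x) = C1 + sqrt(3)*x^4/4 - x^2/2


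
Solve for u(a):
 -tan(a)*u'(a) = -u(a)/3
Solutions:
 u(a) = C1*sin(a)^(1/3)


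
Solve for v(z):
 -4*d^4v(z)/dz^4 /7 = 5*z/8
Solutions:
 v(z) = C1 + C2*z + C3*z^2 + C4*z^3 - 7*z^5/768


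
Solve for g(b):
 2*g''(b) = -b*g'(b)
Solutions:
 g(b) = C1 + C2*erf(b/2)


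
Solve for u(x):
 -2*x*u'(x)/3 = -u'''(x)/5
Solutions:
 u(x) = C1 + Integral(C2*airyai(10^(1/3)*3^(2/3)*x/3) + C3*airybi(10^(1/3)*3^(2/3)*x/3), x)


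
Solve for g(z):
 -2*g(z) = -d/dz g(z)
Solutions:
 g(z) = C1*exp(2*z)


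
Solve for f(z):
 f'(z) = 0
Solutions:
 f(z) = C1


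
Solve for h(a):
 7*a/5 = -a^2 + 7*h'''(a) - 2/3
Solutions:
 h(a) = C1 + C2*a + C3*a^2 + a^5/420 + a^4/120 + a^3/63


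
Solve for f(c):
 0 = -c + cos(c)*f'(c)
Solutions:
 f(c) = C1 + Integral(c/cos(c), c)


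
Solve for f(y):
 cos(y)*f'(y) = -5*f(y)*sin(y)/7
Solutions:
 f(y) = C1*cos(y)^(5/7)


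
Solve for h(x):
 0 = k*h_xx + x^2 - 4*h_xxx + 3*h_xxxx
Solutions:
 h(x) = C1 + C2*x + C3*exp(x*(2 - sqrt(4 - 3*k))/3) + C4*exp(x*(sqrt(4 - 3*k) + 2)/3) - x^4/(12*k) - 4*x^3/(3*k^2) + x^2*(3 - 16/k)/k^2


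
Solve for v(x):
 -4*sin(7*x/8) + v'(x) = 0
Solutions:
 v(x) = C1 - 32*cos(7*x/8)/7


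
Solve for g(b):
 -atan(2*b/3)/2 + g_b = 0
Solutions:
 g(b) = C1 + b*atan(2*b/3)/2 - 3*log(4*b^2 + 9)/8


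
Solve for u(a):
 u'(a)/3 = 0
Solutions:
 u(a) = C1


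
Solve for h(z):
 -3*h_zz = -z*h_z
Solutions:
 h(z) = C1 + C2*erfi(sqrt(6)*z/6)


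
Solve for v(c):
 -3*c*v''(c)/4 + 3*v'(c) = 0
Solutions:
 v(c) = C1 + C2*c^5


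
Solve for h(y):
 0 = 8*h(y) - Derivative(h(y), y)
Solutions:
 h(y) = C1*exp(8*y)


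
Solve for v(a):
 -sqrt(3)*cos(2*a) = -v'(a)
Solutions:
 v(a) = C1 + sqrt(3)*sin(2*a)/2


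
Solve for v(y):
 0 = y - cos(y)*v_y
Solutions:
 v(y) = C1 + Integral(y/cos(y), y)


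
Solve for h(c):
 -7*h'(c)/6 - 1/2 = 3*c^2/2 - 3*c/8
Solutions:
 h(c) = C1 - 3*c^3/7 + 9*c^2/56 - 3*c/7


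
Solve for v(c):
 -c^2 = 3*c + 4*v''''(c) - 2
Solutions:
 v(c) = C1 + C2*c + C3*c^2 + C4*c^3 - c^6/1440 - c^5/160 + c^4/48


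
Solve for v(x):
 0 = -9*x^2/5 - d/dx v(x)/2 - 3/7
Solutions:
 v(x) = C1 - 6*x^3/5 - 6*x/7


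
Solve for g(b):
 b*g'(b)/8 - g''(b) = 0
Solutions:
 g(b) = C1 + C2*erfi(b/4)


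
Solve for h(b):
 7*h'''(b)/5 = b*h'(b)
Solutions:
 h(b) = C1 + Integral(C2*airyai(5^(1/3)*7^(2/3)*b/7) + C3*airybi(5^(1/3)*7^(2/3)*b/7), b)


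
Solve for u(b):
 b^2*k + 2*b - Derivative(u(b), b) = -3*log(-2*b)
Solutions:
 u(b) = C1 + b^3*k/3 + b^2 + 3*b*log(-b) + 3*b*(-1 + log(2))


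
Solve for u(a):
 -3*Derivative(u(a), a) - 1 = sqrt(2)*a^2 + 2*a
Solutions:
 u(a) = C1 - sqrt(2)*a^3/9 - a^2/3 - a/3


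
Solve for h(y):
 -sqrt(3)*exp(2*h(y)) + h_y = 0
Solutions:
 h(y) = log(-sqrt(-1/(C1 + sqrt(3)*y))) - log(2)/2
 h(y) = log(-1/(C1 + sqrt(3)*y))/2 - log(2)/2


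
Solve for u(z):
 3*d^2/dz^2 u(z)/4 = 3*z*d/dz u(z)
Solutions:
 u(z) = C1 + C2*erfi(sqrt(2)*z)


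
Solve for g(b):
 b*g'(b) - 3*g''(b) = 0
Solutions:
 g(b) = C1 + C2*erfi(sqrt(6)*b/6)


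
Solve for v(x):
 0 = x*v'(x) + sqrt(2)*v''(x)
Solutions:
 v(x) = C1 + C2*erf(2^(1/4)*x/2)


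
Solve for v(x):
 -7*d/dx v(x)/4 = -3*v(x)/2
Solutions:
 v(x) = C1*exp(6*x/7)


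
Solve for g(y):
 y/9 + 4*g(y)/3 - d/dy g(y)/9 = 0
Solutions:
 g(y) = C1*exp(12*y) - y/12 - 1/144


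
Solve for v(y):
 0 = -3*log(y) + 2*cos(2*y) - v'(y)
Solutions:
 v(y) = C1 - 3*y*log(y) + 3*y + sin(2*y)


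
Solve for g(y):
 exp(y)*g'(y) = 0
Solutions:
 g(y) = C1


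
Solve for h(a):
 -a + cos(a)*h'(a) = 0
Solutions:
 h(a) = C1 + Integral(a/cos(a), a)


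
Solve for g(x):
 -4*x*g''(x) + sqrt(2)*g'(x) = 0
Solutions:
 g(x) = C1 + C2*x^(sqrt(2)/4 + 1)


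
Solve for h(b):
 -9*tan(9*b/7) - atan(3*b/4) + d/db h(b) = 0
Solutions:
 h(b) = C1 + b*atan(3*b/4) - 2*log(9*b^2 + 16)/3 - 7*log(cos(9*b/7))


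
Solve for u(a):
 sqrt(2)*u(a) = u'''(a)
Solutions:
 u(a) = C3*exp(2^(1/6)*a) + (C1*sin(2^(1/6)*sqrt(3)*a/2) + C2*cos(2^(1/6)*sqrt(3)*a/2))*exp(-2^(1/6)*a/2)


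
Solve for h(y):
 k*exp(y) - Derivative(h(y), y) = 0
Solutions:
 h(y) = C1 + k*exp(y)


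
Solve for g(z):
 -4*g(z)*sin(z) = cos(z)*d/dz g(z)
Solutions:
 g(z) = C1*cos(z)^4


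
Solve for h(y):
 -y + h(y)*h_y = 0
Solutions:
 h(y) = -sqrt(C1 + y^2)
 h(y) = sqrt(C1 + y^2)


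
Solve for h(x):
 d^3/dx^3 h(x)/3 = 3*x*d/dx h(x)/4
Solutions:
 h(x) = C1 + Integral(C2*airyai(2^(1/3)*3^(2/3)*x/2) + C3*airybi(2^(1/3)*3^(2/3)*x/2), x)


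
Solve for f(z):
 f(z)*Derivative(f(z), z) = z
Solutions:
 f(z) = -sqrt(C1 + z^2)
 f(z) = sqrt(C1 + z^2)


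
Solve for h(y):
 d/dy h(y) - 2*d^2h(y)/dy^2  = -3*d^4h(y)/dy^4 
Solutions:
 h(y) = C1 + C4*exp(-y) + (C2*sin(sqrt(3)*y/6) + C3*cos(sqrt(3)*y/6))*exp(y/2)


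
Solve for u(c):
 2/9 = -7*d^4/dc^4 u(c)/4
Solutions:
 u(c) = C1 + C2*c + C3*c^2 + C4*c^3 - c^4/189


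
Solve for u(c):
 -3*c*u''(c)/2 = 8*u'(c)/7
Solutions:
 u(c) = C1 + C2*c^(5/21)


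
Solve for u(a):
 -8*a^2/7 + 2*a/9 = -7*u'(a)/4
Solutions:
 u(a) = C1 + 32*a^3/147 - 4*a^2/63


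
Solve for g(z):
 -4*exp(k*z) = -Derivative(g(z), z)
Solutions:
 g(z) = C1 + 4*exp(k*z)/k


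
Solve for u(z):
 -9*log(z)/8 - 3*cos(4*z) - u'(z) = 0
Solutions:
 u(z) = C1 - 9*z*log(z)/8 + 9*z/8 - 3*sin(4*z)/4


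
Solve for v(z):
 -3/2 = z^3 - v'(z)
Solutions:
 v(z) = C1 + z^4/4 + 3*z/2


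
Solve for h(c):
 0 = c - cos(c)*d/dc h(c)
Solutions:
 h(c) = C1 + Integral(c/cos(c), c)


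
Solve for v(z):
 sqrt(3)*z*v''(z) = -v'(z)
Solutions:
 v(z) = C1 + C2*z^(1 - sqrt(3)/3)


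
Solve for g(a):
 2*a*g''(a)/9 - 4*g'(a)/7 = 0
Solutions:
 g(a) = C1 + C2*a^(25/7)


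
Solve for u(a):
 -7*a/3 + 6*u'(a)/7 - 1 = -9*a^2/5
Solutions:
 u(a) = C1 - 7*a^3/10 + 49*a^2/36 + 7*a/6


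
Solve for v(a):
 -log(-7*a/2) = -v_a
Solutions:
 v(a) = C1 + a*log(-a) + a*(-1 - log(2) + log(7))


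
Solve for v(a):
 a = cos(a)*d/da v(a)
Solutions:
 v(a) = C1 + Integral(a/cos(a), a)


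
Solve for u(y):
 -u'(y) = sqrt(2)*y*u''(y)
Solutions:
 u(y) = C1 + C2*y^(1 - sqrt(2)/2)


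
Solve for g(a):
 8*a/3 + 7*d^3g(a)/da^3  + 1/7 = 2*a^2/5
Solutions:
 g(a) = C1 + C2*a + C3*a^2 + a^5/1050 - a^4/63 - a^3/294


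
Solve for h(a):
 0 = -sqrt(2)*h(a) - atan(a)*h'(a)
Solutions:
 h(a) = C1*exp(-sqrt(2)*Integral(1/atan(a), a))


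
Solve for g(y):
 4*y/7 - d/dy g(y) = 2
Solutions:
 g(y) = C1 + 2*y^2/7 - 2*y


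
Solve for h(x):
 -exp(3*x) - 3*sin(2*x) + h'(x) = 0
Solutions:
 h(x) = C1 + exp(3*x)/3 - 3*cos(2*x)/2


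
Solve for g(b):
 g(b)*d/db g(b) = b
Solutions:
 g(b) = -sqrt(C1 + b^2)
 g(b) = sqrt(C1 + b^2)


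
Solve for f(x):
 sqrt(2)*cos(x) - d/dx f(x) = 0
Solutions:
 f(x) = C1 + sqrt(2)*sin(x)


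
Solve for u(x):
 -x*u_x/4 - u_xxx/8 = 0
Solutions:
 u(x) = C1 + Integral(C2*airyai(-2^(1/3)*x) + C3*airybi(-2^(1/3)*x), x)


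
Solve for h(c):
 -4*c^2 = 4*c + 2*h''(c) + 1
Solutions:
 h(c) = C1 + C2*c - c^4/6 - c^3/3 - c^2/4


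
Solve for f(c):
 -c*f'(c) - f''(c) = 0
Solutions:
 f(c) = C1 + C2*erf(sqrt(2)*c/2)


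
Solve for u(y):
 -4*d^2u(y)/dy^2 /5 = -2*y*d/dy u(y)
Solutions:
 u(y) = C1 + C2*erfi(sqrt(5)*y/2)


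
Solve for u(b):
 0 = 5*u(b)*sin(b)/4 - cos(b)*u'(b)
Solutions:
 u(b) = C1/cos(b)^(5/4)


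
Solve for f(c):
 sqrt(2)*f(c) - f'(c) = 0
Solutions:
 f(c) = C1*exp(sqrt(2)*c)


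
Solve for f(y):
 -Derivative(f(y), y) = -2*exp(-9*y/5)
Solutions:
 f(y) = C1 - 10*exp(-9*y/5)/9


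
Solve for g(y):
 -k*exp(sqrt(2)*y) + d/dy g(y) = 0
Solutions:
 g(y) = C1 + sqrt(2)*k*exp(sqrt(2)*y)/2


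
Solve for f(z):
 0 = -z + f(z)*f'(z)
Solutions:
 f(z) = -sqrt(C1 + z^2)
 f(z) = sqrt(C1 + z^2)


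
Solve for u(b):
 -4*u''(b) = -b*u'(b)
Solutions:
 u(b) = C1 + C2*erfi(sqrt(2)*b/4)


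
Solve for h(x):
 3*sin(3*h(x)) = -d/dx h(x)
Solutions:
 h(x) = -acos((-C1 - exp(18*x))/(C1 - exp(18*x)))/3 + 2*pi/3
 h(x) = acos((-C1 - exp(18*x))/(C1 - exp(18*x)))/3


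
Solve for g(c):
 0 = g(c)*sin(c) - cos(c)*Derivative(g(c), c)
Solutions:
 g(c) = C1/cos(c)


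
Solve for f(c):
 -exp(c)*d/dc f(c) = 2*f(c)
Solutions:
 f(c) = C1*exp(2*exp(-c))


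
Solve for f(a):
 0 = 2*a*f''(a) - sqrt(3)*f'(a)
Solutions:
 f(a) = C1 + C2*a^(sqrt(3)/2 + 1)


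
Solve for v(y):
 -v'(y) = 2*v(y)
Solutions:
 v(y) = C1*exp(-2*y)


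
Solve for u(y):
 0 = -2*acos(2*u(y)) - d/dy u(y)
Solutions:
 Integral(1/acos(2*_y), (_y, u(y))) = C1 - 2*y


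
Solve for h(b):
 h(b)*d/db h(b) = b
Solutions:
 h(b) = -sqrt(C1 + b^2)
 h(b) = sqrt(C1 + b^2)


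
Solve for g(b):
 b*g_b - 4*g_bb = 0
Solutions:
 g(b) = C1 + C2*erfi(sqrt(2)*b/4)


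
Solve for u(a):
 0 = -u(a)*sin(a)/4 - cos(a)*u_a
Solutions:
 u(a) = C1*cos(a)^(1/4)


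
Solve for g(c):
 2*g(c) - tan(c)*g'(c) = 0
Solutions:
 g(c) = C1*sin(c)^2


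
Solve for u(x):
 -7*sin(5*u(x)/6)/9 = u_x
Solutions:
 7*x/9 + 3*log(cos(5*u(x)/6) - 1)/5 - 3*log(cos(5*u(x)/6) + 1)/5 = C1


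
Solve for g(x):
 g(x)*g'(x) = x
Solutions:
 g(x) = -sqrt(C1 + x^2)
 g(x) = sqrt(C1 + x^2)


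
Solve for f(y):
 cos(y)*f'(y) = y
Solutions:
 f(y) = C1 + Integral(y/cos(y), y)


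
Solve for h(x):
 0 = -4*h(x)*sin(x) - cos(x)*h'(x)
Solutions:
 h(x) = C1*cos(x)^4


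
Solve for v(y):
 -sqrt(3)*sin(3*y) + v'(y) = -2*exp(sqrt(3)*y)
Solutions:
 v(y) = C1 - 2*sqrt(3)*exp(sqrt(3)*y)/3 - sqrt(3)*cos(3*y)/3


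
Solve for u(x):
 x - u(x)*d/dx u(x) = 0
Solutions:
 u(x) = -sqrt(C1 + x^2)
 u(x) = sqrt(C1 + x^2)


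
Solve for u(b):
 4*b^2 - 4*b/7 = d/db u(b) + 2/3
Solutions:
 u(b) = C1 + 4*b^3/3 - 2*b^2/7 - 2*b/3


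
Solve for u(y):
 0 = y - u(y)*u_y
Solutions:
 u(y) = -sqrt(C1 + y^2)
 u(y) = sqrt(C1 + y^2)


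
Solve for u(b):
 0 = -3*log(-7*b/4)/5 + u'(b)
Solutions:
 u(b) = C1 + 3*b*log(-b)/5 + 3*b*(-2*log(2) - 1 + log(7))/5


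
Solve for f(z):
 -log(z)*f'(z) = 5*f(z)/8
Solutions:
 f(z) = C1*exp(-5*li(z)/8)


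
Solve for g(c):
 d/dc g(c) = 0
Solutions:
 g(c) = C1


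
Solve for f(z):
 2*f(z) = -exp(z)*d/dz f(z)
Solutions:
 f(z) = C1*exp(2*exp(-z))


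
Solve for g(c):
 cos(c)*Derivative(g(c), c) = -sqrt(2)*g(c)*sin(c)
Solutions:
 g(c) = C1*cos(c)^(sqrt(2))


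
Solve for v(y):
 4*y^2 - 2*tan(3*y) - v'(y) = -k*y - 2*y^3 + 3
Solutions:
 v(y) = C1 + k*y^2/2 + y^4/2 + 4*y^3/3 - 3*y + 2*log(cos(3*y))/3


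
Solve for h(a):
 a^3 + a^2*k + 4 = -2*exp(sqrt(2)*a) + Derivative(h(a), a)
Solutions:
 h(a) = C1 + a^4/4 + a^3*k/3 + 4*a + sqrt(2)*exp(sqrt(2)*a)


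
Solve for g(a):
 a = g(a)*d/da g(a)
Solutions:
 g(a) = -sqrt(C1 + a^2)
 g(a) = sqrt(C1 + a^2)


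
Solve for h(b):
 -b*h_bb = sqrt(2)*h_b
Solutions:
 h(b) = C1 + C2*b^(1 - sqrt(2))


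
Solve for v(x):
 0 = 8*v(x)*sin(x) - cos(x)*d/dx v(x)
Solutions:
 v(x) = C1/cos(x)^8


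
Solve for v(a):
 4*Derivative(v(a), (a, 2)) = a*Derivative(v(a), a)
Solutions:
 v(a) = C1 + C2*erfi(sqrt(2)*a/4)


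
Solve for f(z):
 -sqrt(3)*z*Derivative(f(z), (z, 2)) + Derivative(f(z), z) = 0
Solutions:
 f(z) = C1 + C2*z^(sqrt(3)/3 + 1)


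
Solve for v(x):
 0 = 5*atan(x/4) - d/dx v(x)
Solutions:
 v(x) = C1 + 5*x*atan(x/4) - 10*log(x^2 + 16)


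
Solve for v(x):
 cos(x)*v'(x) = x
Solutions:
 v(x) = C1 + Integral(x/cos(x), x)


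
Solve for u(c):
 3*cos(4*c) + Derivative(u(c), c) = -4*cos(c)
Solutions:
 u(c) = C1 - 4*sin(c) - 3*sin(4*c)/4


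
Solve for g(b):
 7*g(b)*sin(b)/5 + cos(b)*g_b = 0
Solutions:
 g(b) = C1*cos(b)^(7/5)


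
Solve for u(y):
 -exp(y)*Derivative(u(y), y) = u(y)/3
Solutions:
 u(y) = C1*exp(exp(-y)/3)


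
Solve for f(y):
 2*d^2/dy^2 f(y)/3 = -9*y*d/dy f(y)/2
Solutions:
 f(y) = C1 + C2*erf(3*sqrt(6)*y/4)


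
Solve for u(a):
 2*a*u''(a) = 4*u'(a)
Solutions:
 u(a) = C1 + C2*a^3


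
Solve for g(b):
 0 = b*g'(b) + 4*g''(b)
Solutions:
 g(b) = C1 + C2*erf(sqrt(2)*b/4)


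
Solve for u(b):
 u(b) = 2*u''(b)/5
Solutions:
 u(b) = C1*exp(-sqrt(10)*b/2) + C2*exp(sqrt(10)*b/2)


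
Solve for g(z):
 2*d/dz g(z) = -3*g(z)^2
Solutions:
 g(z) = 2/(C1 + 3*z)


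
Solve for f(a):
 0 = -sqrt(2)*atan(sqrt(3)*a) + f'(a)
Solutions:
 f(a) = C1 + sqrt(2)*(a*atan(sqrt(3)*a) - sqrt(3)*log(3*a^2 + 1)/6)


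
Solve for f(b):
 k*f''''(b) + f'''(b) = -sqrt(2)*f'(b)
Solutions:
 f(b) = C1 + C2*exp(-b*((sqrt(((27*sqrt(2) + 2/k^2)^2 - 4/k^4)/k^2)/2 + 27*sqrt(2)/(2*k) + k^(-3))^(1/3) + 1/k + 1/(k^2*(sqrt(((27*sqrt(2) + 2/k^2)^2 - 4/k^4)/k^2)/2 + 27*sqrt(2)/(2*k) + k^(-3))^(1/3)))/3) + C3*exp(b*((sqrt(((27*sqrt(2) + 2/k^2)^2 - 4/k^4)/k^2)/2 + 27*sqrt(2)/(2*k) + k^(-3))^(1/3) - sqrt(3)*I*(sqrt(((27*sqrt(2) + 2/k^2)^2 - 4/k^4)/k^2)/2 + 27*sqrt(2)/(2*k) + k^(-3))^(1/3) - 2/k - 4/(k^2*(-1 + sqrt(3)*I)*(sqrt(((27*sqrt(2) + 2/k^2)^2 - 4/k^4)/k^2)/2 + 27*sqrt(2)/(2*k) + k^(-3))^(1/3)))/6) + C4*exp(b*((sqrt(((27*sqrt(2) + 2/k^2)^2 - 4/k^4)/k^2)/2 + 27*sqrt(2)/(2*k) + k^(-3))^(1/3) + sqrt(3)*I*(sqrt(((27*sqrt(2) + 2/k^2)^2 - 4/k^4)/k^2)/2 + 27*sqrt(2)/(2*k) + k^(-3))^(1/3) - 2/k + 4/(k^2*(1 + sqrt(3)*I)*(sqrt(((27*sqrt(2) + 2/k^2)^2 - 4/k^4)/k^2)/2 + 27*sqrt(2)/(2*k) + k^(-3))^(1/3)))/6)


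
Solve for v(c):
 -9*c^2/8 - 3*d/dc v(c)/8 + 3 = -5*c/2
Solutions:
 v(c) = C1 - c^3 + 10*c^2/3 + 8*c


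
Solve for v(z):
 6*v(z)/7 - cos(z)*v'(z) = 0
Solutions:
 v(z) = C1*(sin(z) + 1)^(3/7)/(sin(z) - 1)^(3/7)


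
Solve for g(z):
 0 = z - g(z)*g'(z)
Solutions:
 g(z) = -sqrt(C1 + z^2)
 g(z) = sqrt(C1 + z^2)


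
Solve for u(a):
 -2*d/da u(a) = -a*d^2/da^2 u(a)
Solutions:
 u(a) = C1 + C2*a^3


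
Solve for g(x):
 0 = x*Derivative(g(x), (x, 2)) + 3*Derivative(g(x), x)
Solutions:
 g(x) = C1 + C2/x^2


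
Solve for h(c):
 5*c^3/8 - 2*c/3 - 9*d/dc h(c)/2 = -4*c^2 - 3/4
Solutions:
 h(c) = C1 + 5*c^4/144 + 8*c^3/27 - 2*c^2/27 + c/6


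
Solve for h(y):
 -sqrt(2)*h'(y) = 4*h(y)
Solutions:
 h(y) = C1*exp(-2*sqrt(2)*y)


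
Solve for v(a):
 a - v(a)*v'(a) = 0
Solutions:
 v(a) = -sqrt(C1 + a^2)
 v(a) = sqrt(C1 + a^2)


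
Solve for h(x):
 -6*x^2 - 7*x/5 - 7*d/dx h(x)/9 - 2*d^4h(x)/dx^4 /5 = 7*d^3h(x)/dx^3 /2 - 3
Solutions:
 h(x) = C1 + C2*exp(x*(-70 + 35*35^(2/3)/(4*sqrt(7494) + 1273)^(1/3) + 35^(1/3)*(4*sqrt(7494) + 1273)^(1/3))/24)*sin(sqrt(3)*35^(1/3)*x*(-(4*sqrt(7494) + 1273)^(1/3) + 35*35^(1/3)/(4*sqrt(7494) + 1273)^(1/3))/24) + C3*exp(x*(-70 + 35*35^(2/3)/(4*sqrt(7494) + 1273)^(1/3) + 35^(1/3)*(4*sqrt(7494) + 1273)^(1/3))/24)*cos(sqrt(3)*35^(1/3)*x*(-(4*sqrt(7494) + 1273)^(1/3) + 35*35^(1/3)/(4*sqrt(7494) + 1273)^(1/3))/24) + C4*exp(-x*(35*35^(2/3)/(4*sqrt(7494) + 1273)^(1/3) + 35 + 35^(1/3)*(4*sqrt(7494) + 1273)^(1/3))/12) - 18*x^3/7 - 9*x^2/10 + 513*x/7


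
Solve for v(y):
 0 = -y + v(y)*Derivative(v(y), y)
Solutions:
 v(y) = -sqrt(C1 + y^2)
 v(y) = sqrt(C1 + y^2)


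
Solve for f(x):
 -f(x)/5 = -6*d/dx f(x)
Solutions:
 f(x) = C1*exp(x/30)


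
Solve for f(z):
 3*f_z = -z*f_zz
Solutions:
 f(z) = C1 + C2/z^2


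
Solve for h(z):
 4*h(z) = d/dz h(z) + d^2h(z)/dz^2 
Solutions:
 h(z) = C1*exp(z*(-1 + sqrt(17))/2) + C2*exp(-z*(1 + sqrt(17))/2)


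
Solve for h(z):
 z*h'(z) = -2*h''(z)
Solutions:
 h(z) = C1 + C2*erf(z/2)


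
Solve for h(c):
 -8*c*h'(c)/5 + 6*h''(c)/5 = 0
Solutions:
 h(c) = C1 + C2*erfi(sqrt(6)*c/3)


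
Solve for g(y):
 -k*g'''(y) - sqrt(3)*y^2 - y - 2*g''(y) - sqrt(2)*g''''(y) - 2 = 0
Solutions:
 g(y) = C1 + C2*y + C3*exp(sqrt(2)*y*(-k + sqrt(k^2 - 8*sqrt(2)))/4) + C4*exp(-sqrt(2)*y*(k + sqrt(k^2 - 8*sqrt(2)))/4) - sqrt(3)*y^4/24 + y^3*(sqrt(3)*k - 1)/12 + y^2*(-sqrt(3)*k^2 + k - 4 + 2*sqrt(6))/8


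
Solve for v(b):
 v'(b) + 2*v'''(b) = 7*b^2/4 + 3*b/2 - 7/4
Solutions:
 v(b) = C1 + C2*sin(sqrt(2)*b/2) + C3*cos(sqrt(2)*b/2) + 7*b^3/12 + 3*b^2/4 - 35*b/4


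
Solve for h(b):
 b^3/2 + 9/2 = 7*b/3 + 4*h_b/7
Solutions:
 h(b) = C1 + 7*b^4/32 - 49*b^2/24 + 63*b/8


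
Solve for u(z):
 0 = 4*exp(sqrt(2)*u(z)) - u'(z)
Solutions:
 u(z) = sqrt(2)*(2*log(-1/(C1 + 4*z)) - log(2))/4


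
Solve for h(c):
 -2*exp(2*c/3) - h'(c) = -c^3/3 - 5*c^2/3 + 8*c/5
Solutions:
 h(c) = C1 + c^4/12 + 5*c^3/9 - 4*c^2/5 - 3*exp(2*c/3)


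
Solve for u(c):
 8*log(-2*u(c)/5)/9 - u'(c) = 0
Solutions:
 -9*Integral(1/(log(-_y) - log(5) + log(2)), (_y, u(c)))/8 = C1 - c


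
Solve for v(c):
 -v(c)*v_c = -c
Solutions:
 v(c) = -sqrt(C1 + c^2)
 v(c) = sqrt(C1 + c^2)


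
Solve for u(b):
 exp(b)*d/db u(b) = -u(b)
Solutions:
 u(b) = C1*exp(exp(-b))


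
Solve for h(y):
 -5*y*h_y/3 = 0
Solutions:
 h(y) = C1


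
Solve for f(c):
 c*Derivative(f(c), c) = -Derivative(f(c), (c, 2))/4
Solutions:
 f(c) = C1 + C2*erf(sqrt(2)*c)


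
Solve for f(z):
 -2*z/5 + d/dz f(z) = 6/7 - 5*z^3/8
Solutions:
 f(z) = C1 - 5*z^4/32 + z^2/5 + 6*z/7


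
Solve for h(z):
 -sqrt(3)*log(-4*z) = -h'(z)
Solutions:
 h(z) = C1 + sqrt(3)*z*log(-z) + sqrt(3)*z*(-1 + 2*log(2))


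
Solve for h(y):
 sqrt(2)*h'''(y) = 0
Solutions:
 h(y) = C1 + C2*y + C3*y^2


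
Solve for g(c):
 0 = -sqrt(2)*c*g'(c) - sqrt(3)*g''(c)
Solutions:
 g(c) = C1 + C2*erf(6^(3/4)*c/6)


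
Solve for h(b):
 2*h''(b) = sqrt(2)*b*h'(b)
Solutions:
 h(b) = C1 + C2*erfi(2^(1/4)*b/2)


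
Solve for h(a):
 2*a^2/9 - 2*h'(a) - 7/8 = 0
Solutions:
 h(a) = C1 + a^3/27 - 7*a/16


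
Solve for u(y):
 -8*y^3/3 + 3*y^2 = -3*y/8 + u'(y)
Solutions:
 u(y) = C1 - 2*y^4/3 + y^3 + 3*y^2/16


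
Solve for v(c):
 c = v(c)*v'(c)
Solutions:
 v(c) = -sqrt(C1 + c^2)
 v(c) = sqrt(C1 + c^2)


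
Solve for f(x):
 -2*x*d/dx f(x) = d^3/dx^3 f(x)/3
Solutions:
 f(x) = C1 + Integral(C2*airyai(-6^(1/3)*x) + C3*airybi(-6^(1/3)*x), x)


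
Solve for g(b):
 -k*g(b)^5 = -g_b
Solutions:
 g(b) = -(-1/(C1 + 4*b*k))^(1/4)
 g(b) = (-1/(C1 + 4*b*k))^(1/4)
 g(b) = -I*(-1/(C1 + 4*b*k))^(1/4)
 g(b) = I*(-1/(C1 + 4*b*k))^(1/4)


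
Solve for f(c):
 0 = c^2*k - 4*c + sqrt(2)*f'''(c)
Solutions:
 f(c) = C1 + C2*c + C3*c^2 - sqrt(2)*c^5*k/120 + sqrt(2)*c^4/12


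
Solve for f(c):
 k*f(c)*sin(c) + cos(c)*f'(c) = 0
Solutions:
 f(c) = C1*exp(k*log(cos(c)))


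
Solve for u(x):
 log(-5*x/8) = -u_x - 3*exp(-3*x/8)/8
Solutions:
 u(x) = C1 - x*log(-x) + x*(-log(5) + 1 + 3*log(2)) + exp(-3*x/8)


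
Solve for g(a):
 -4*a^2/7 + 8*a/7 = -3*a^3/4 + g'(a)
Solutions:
 g(a) = C1 + 3*a^4/16 - 4*a^3/21 + 4*a^2/7


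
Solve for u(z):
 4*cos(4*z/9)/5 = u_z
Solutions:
 u(z) = C1 + 9*sin(4*z/9)/5


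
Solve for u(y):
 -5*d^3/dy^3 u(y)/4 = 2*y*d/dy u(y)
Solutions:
 u(y) = C1 + Integral(C2*airyai(-2*5^(2/3)*y/5) + C3*airybi(-2*5^(2/3)*y/5), y)


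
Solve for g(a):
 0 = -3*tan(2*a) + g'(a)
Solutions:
 g(a) = C1 - 3*log(cos(2*a))/2


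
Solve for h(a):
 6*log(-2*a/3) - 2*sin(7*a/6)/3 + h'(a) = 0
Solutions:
 h(a) = C1 - 6*a*log(-a) - 6*a*log(2) + 6*a + 6*a*log(3) - 4*cos(7*a/6)/7


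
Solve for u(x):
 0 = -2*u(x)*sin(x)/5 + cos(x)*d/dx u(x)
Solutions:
 u(x) = C1/cos(x)^(2/5)


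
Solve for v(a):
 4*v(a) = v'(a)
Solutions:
 v(a) = C1*exp(4*a)


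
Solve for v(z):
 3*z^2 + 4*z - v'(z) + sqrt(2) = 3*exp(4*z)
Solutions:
 v(z) = C1 + z^3 + 2*z^2 + sqrt(2)*z - 3*exp(4*z)/4


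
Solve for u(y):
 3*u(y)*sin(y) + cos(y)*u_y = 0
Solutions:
 u(y) = C1*cos(y)^3


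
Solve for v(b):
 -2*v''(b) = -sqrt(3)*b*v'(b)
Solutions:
 v(b) = C1 + C2*erfi(3^(1/4)*b/2)


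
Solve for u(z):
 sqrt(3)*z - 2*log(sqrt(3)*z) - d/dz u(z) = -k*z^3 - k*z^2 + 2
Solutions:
 u(z) = C1 + k*z^4/4 + k*z^3/3 + sqrt(3)*z^2/2 - 2*z*log(z) - z*log(3)


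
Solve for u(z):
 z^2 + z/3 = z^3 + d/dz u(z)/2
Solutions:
 u(z) = C1 - z^4/2 + 2*z^3/3 + z^2/3


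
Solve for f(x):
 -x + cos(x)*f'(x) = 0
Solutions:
 f(x) = C1 + Integral(x/cos(x), x)


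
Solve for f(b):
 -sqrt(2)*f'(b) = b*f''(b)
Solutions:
 f(b) = C1 + C2*b^(1 - sqrt(2))


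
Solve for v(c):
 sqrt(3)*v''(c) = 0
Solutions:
 v(c) = C1 + C2*c


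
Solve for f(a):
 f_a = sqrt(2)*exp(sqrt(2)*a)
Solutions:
 f(a) = C1 + exp(sqrt(2)*a)


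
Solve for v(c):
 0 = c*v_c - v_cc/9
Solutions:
 v(c) = C1 + C2*erfi(3*sqrt(2)*c/2)


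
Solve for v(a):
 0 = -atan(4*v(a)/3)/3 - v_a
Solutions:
 Integral(1/atan(4*_y/3), (_y, v(a))) = C1 - a/3


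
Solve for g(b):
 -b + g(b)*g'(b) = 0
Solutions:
 g(b) = -sqrt(C1 + b^2)
 g(b) = sqrt(C1 + b^2)


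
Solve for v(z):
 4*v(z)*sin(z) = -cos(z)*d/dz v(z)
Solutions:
 v(z) = C1*cos(z)^4


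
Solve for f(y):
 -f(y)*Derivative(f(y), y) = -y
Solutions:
 f(y) = -sqrt(C1 + y^2)
 f(y) = sqrt(C1 + y^2)


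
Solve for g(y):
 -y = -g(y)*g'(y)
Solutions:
 g(y) = -sqrt(C1 + y^2)
 g(y) = sqrt(C1 + y^2)


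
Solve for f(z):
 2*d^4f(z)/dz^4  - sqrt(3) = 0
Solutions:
 f(z) = C1 + C2*z + C3*z^2 + C4*z^3 + sqrt(3)*z^4/48


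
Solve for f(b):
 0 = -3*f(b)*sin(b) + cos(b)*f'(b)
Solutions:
 f(b) = C1/cos(b)^3


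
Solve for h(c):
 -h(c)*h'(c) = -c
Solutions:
 h(c) = -sqrt(C1 + c^2)
 h(c) = sqrt(C1 + c^2)


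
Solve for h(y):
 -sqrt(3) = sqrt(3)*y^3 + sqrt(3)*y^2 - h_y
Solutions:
 h(y) = C1 + sqrt(3)*y^4/4 + sqrt(3)*y^3/3 + sqrt(3)*y


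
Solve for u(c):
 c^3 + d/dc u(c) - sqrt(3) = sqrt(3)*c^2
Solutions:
 u(c) = C1 - c^4/4 + sqrt(3)*c^3/3 + sqrt(3)*c


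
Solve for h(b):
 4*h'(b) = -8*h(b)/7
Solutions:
 h(b) = C1*exp(-2*b/7)


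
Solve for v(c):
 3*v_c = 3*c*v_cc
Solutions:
 v(c) = C1 + C2*c^2


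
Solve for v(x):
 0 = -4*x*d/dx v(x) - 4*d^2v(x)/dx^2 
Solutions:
 v(x) = C1 + C2*erf(sqrt(2)*x/2)


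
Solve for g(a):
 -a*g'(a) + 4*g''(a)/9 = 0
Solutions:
 g(a) = C1 + C2*erfi(3*sqrt(2)*a/4)


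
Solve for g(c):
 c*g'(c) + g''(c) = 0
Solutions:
 g(c) = C1 + C2*erf(sqrt(2)*c/2)


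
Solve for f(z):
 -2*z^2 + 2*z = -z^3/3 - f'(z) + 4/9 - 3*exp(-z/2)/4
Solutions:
 f(z) = C1 - z^4/12 + 2*z^3/3 - z^2 + 4*z/9 + 3*exp(-z/2)/2


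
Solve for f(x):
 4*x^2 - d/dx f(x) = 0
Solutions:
 f(x) = C1 + 4*x^3/3


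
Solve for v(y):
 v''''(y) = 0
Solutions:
 v(y) = C1 + C2*y + C3*y^2 + C4*y^3


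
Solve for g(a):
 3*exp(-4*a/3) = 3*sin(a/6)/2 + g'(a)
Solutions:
 g(a) = C1 + 9*cos(a/6) - 9*exp(-4*a/3)/4


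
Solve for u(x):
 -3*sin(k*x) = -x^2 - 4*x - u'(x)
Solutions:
 u(x) = C1 - x^3/3 - 2*x^2 - 3*cos(k*x)/k


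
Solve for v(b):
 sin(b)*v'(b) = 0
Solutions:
 v(b) = C1


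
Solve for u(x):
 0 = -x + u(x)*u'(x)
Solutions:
 u(x) = -sqrt(C1 + x^2)
 u(x) = sqrt(C1 + x^2)


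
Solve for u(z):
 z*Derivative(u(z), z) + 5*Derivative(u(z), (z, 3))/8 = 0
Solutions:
 u(z) = C1 + Integral(C2*airyai(-2*5^(2/3)*z/5) + C3*airybi(-2*5^(2/3)*z/5), z)


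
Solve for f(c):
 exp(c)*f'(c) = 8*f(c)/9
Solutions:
 f(c) = C1*exp(-8*exp(-c)/9)


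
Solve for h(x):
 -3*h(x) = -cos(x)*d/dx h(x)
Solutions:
 h(x) = C1*(sin(x) + 1)^(3/2)/(sin(x) - 1)^(3/2)


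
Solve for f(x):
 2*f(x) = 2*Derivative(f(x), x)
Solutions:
 f(x) = C1*exp(x)


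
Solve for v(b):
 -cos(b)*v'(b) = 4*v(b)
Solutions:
 v(b) = C1*(sin(b)^2 - 2*sin(b) + 1)/(sin(b)^2 + 2*sin(b) + 1)


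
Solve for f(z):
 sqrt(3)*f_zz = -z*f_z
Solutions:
 f(z) = C1 + C2*erf(sqrt(2)*3^(3/4)*z/6)


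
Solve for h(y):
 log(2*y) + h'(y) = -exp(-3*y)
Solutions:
 h(y) = C1 - y*log(y) + y*(1 - log(2)) + exp(-3*y)/3


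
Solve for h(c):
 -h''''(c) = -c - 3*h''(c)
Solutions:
 h(c) = C1 + C2*c + C3*exp(-sqrt(3)*c) + C4*exp(sqrt(3)*c) - c^3/18


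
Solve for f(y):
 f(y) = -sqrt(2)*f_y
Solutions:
 f(y) = C1*exp(-sqrt(2)*y/2)


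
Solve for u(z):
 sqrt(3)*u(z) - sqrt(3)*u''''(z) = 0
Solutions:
 u(z) = C1*exp(-z) + C2*exp(z) + C3*sin(z) + C4*cos(z)


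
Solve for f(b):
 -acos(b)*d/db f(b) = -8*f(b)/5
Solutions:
 f(b) = C1*exp(8*Integral(1/acos(b), b)/5)


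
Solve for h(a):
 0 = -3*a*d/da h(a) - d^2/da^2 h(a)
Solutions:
 h(a) = C1 + C2*erf(sqrt(6)*a/2)


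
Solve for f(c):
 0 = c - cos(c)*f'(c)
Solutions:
 f(c) = C1 + Integral(c/cos(c), c)


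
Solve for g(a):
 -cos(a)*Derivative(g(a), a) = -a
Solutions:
 g(a) = C1 + Integral(a/cos(a), a)


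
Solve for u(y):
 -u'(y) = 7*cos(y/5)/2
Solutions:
 u(y) = C1 - 35*sin(y/5)/2


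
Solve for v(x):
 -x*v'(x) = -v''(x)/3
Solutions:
 v(x) = C1 + C2*erfi(sqrt(6)*x/2)


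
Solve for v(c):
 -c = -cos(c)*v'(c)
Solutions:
 v(c) = C1 + Integral(c/cos(c), c)


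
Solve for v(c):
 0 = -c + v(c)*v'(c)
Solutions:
 v(c) = -sqrt(C1 + c^2)
 v(c) = sqrt(C1 + c^2)


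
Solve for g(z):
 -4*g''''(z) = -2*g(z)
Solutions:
 g(z) = C1*exp(-2^(3/4)*z/2) + C2*exp(2^(3/4)*z/2) + C3*sin(2^(3/4)*z/2) + C4*cos(2^(3/4)*z/2)


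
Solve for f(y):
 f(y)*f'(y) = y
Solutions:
 f(y) = -sqrt(C1 + y^2)
 f(y) = sqrt(C1 + y^2)


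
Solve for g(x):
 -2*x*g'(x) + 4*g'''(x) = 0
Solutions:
 g(x) = C1 + Integral(C2*airyai(2^(2/3)*x/2) + C3*airybi(2^(2/3)*x/2), x)


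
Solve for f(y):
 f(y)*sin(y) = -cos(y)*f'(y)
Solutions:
 f(y) = C1*cos(y)


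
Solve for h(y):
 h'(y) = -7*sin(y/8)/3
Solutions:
 h(y) = C1 + 56*cos(y/8)/3


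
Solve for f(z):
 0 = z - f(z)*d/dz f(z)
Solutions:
 f(z) = -sqrt(C1 + z^2)
 f(z) = sqrt(C1 + z^2)


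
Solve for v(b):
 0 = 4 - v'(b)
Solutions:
 v(b) = C1 + 4*b


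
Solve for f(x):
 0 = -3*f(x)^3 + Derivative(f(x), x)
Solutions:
 f(x) = -sqrt(2)*sqrt(-1/(C1 + 3*x))/2
 f(x) = sqrt(2)*sqrt(-1/(C1 + 3*x))/2


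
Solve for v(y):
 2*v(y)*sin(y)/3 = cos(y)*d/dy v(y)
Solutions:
 v(y) = C1/cos(y)^(2/3)


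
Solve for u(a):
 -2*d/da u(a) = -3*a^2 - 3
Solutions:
 u(a) = C1 + a^3/2 + 3*a/2


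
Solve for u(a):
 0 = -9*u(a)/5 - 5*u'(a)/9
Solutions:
 u(a) = C1*exp(-81*a/25)


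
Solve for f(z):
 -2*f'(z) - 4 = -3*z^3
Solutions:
 f(z) = C1 + 3*z^4/8 - 2*z


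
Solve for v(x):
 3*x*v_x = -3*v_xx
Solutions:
 v(x) = C1 + C2*erf(sqrt(2)*x/2)


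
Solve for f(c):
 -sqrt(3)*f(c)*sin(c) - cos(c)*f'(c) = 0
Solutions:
 f(c) = C1*cos(c)^(sqrt(3))


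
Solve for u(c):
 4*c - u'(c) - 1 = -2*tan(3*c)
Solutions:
 u(c) = C1 + 2*c^2 - c - 2*log(cos(3*c))/3


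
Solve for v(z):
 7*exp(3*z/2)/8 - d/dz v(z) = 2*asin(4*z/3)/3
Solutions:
 v(z) = C1 - 2*z*asin(4*z/3)/3 - sqrt(9 - 16*z^2)/6 + 7*exp(3*z/2)/12


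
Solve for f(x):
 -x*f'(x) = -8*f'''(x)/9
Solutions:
 f(x) = C1 + Integral(C2*airyai(3^(2/3)*x/2) + C3*airybi(3^(2/3)*x/2), x)


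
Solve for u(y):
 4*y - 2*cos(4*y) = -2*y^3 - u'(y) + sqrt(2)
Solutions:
 u(y) = C1 - y^4/2 - 2*y^2 + sqrt(2)*y + sin(4*y)/2


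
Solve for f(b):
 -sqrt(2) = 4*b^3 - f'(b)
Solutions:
 f(b) = C1 + b^4 + sqrt(2)*b


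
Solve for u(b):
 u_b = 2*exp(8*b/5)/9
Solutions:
 u(b) = C1 + 5*exp(8*b/5)/36


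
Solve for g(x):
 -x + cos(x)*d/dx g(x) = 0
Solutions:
 g(x) = C1 + Integral(x/cos(x), x)


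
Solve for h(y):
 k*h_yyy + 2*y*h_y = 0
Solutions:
 h(y) = C1 + Integral(C2*airyai(2^(1/3)*y*(-1/k)^(1/3)) + C3*airybi(2^(1/3)*y*(-1/k)^(1/3)), y)


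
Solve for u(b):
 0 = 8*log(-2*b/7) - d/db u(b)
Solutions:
 u(b) = C1 + 8*b*log(-b) + 8*b*(-log(7) - 1 + log(2))


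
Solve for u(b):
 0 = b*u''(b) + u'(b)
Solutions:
 u(b) = C1 + C2*log(b)


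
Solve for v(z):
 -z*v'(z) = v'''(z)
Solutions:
 v(z) = C1 + Integral(C2*airyai(-z) + C3*airybi(-z), z)


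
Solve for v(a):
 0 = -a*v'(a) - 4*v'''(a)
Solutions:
 v(a) = C1 + Integral(C2*airyai(-2^(1/3)*a/2) + C3*airybi(-2^(1/3)*a/2), a)


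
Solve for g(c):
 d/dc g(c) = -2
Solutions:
 g(c) = C1 - 2*c


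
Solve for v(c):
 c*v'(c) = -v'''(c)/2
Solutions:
 v(c) = C1 + Integral(C2*airyai(-2^(1/3)*c) + C3*airybi(-2^(1/3)*c), c)


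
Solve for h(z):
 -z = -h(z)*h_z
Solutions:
 h(z) = -sqrt(C1 + z^2)
 h(z) = sqrt(C1 + z^2)


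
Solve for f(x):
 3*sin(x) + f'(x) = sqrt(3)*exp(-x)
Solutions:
 f(x) = C1 + 3*cos(x) - sqrt(3)*exp(-x)


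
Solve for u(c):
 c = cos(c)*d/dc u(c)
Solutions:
 u(c) = C1 + Integral(c/cos(c), c)


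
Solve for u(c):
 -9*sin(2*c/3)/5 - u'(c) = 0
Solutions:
 u(c) = C1 + 27*cos(2*c/3)/10


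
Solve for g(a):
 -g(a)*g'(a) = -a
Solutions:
 g(a) = -sqrt(C1 + a^2)
 g(a) = sqrt(C1 + a^2)


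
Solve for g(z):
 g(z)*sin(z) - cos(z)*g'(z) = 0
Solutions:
 g(z) = C1/cos(z)


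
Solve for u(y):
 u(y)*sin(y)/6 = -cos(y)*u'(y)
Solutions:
 u(y) = C1*cos(y)^(1/6)


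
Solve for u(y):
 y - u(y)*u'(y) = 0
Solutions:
 u(y) = -sqrt(C1 + y^2)
 u(y) = sqrt(C1 + y^2)


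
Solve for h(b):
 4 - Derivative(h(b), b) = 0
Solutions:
 h(b) = C1 + 4*b


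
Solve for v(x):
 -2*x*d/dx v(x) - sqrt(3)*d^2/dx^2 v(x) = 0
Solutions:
 v(x) = C1 + C2*erf(3^(3/4)*x/3)


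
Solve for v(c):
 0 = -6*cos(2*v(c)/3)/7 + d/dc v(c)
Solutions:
 -6*c/7 - 3*log(sin(2*v(c)/3) - 1)/4 + 3*log(sin(2*v(c)/3) + 1)/4 = C1


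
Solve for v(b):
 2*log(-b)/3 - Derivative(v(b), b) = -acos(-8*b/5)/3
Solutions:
 v(b) = C1 + 2*b*log(-b)/3 + b*acos(-8*b/5)/3 - 2*b/3 + sqrt(25 - 64*b^2)/24


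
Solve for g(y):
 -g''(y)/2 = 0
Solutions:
 g(y) = C1 + C2*y


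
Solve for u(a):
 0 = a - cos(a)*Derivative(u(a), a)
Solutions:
 u(a) = C1 + Integral(a/cos(a), a)


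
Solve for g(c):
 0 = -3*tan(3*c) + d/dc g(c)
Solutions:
 g(c) = C1 - log(cos(3*c))


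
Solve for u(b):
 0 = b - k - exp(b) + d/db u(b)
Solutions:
 u(b) = C1 - b^2/2 + b*k + exp(b)


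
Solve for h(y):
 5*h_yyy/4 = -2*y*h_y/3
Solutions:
 h(y) = C1 + Integral(C2*airyai(-2*15^(2/3)*y/15) + C3*airybi(-2*15^(2/3)*y/15), y)


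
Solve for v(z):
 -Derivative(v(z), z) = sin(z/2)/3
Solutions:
 v(z) = C1 + 2*cos(z/2)/3


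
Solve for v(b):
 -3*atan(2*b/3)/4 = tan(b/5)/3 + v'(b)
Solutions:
 v(b) = C1 - 3*b*atan(2*b/3)/4 + 9*log(4*b^2 + 9)/16 + 5*log(cos(b/5))/3


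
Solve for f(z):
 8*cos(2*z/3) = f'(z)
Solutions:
 f(z) = C1 + 12*sin(2*z/3)


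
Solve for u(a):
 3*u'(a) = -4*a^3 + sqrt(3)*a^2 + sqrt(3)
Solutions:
 u(a) = C1 - a^4/3 + sqrt(3)*a^3/9 + sqrt(3)*a/3


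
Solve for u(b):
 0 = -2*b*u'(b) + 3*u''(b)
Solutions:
 u(b) = C1 + C2*erfi(sqrt(3)*b/3)


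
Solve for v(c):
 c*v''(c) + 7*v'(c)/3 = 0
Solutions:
 v(c) = C1 + C2/c^(4/3)


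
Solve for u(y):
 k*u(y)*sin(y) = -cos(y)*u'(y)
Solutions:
 u(y) = C1*exp(k*log(cos(y)))


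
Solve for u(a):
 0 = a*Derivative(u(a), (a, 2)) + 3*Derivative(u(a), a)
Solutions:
 u(a) = C1 + C2/a^2


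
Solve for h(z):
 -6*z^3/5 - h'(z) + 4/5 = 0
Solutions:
 h(z) = C1 - 3*z^4/10 + 4*z/5


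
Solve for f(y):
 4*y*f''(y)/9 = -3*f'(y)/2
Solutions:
 f(y) = C1 + C2/y^(19/8)


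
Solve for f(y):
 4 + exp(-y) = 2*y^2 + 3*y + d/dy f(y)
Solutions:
 f(y) = C1 - 2*y^3/3 - 3*y^2/2 + 4*y - exp(-y)


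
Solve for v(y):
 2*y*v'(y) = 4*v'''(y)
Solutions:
 v(y) = C1 + Integral(C2*airyai(2^(2/3)*y/2) + C3*airybi(2^(2/3)*y/2), y)


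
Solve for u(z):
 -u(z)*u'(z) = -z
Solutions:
 u(z) = -sqrt(C1 + z^2)
 u(z) = sqrt(C1 + z^2)


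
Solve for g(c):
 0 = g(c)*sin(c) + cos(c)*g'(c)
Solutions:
 g(c) = C1*cos(c)


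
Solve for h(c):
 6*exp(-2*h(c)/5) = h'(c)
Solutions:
 h(c) = 5*log(-sqrt(C1 + 6*c)) - 5*log(5) + 5*log(10)/2
 h(c) = 5*log(C1 + 6*c)/2 - 5*log(5) + 5*log(10)/2


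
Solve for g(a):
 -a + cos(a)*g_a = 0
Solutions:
 g(a) = C1 + Integral(a/cos(a), a)


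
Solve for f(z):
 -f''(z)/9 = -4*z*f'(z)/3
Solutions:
 f(z) = C1 + C2*erfi(sqrt(6)*z)


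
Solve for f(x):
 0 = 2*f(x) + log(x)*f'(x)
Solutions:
 f(x) = C1*exp(-2*li(x))


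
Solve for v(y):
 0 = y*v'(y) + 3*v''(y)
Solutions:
 v(y) = C1 + C2*erf(sqrt(6)*y/6)


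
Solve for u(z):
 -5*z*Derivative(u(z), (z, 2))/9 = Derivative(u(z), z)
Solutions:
 u(z) = C1 + C2/z^(4/5)


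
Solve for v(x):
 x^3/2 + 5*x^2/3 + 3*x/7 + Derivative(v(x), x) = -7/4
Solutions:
 v(x) = C1 - x^4/8 - 5*x^3/9 - 3*x^2/14 - 7*x/4


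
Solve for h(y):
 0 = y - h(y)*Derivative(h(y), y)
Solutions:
 h(y) = -sqrt(C1 + y^2)
 h(y) = sqrt(C1 + y^2)


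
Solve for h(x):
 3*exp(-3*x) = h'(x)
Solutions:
 h(x) = C1 - exp(-3*x)


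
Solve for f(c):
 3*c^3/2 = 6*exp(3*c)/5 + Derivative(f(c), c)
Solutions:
 f(c) = C1 + 3*c^4/8 - 2*exp(3*c)/5


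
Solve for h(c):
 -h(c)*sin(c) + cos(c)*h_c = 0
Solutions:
 h(c) = C1/cos(c)


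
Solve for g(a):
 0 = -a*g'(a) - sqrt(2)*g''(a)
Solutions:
 g(a) = C1 + C2*erf(2^(1/4)*a/2)


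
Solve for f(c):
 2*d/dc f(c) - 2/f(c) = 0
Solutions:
 f(c) = -sqrt(C1 + 2*c)
 f(c) = sqrt(C1 + 2*c)


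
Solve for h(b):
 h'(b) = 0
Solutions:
 h(b) = C1


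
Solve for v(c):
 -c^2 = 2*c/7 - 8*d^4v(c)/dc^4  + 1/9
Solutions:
 v(c) = C1 + C2*c + C3*c^2 + C4*c^3 + c^6/2880 + c^5/3360 + c^4/1728


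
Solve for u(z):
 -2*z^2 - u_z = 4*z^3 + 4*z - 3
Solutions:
 u(z) = C1 - z^4 - 2*z^3/3 - 2*z^2 + 3*z


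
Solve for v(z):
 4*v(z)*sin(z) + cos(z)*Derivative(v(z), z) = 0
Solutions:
 v(z) = C1*cos(z)^4


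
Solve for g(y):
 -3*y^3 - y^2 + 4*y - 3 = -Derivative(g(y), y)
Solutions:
 g(y) = C1 + 3*y^4/4 + y^3/3 - 2*y^2 + 3*y


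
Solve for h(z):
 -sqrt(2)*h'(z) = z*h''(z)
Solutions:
 h(z) = C1 + C2*z^(1 - sqrt(2))


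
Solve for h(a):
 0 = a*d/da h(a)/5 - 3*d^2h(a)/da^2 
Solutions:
 h(a) = C1 + C2*erfi(sqrt(30)*a/30)


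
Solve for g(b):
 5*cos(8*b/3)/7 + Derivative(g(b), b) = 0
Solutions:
 g(b) = C1 - 15*sin(8*b/3)/56


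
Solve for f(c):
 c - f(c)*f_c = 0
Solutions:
 f(c) = -sqrt(C1 + c^2)
 f(c) = sqrt(C1 + c^2)


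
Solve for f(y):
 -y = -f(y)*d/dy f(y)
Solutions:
 f(y) = -sqrt(C1 + y^2)
 f(y) = sqrt(C1 + y^2)


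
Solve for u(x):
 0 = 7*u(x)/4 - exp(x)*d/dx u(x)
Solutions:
 u(x) = C1*exp(-7*exp(-x)/4)


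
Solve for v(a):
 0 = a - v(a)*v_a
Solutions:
 v(a) = -sqrt(C1 + a^2)
 v(a) = sqrt(C1 + a^2)


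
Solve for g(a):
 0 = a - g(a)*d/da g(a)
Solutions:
 g(a) = -sqrt(C1 + a^2)
 g(a) = sqrt(C1 + a^2)


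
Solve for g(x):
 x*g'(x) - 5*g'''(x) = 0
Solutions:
 g(x) = C1 + Integral(C2*airyai(5^(2/3)*x/5) + C3*airybi(5^(2/3)*x/5), x)


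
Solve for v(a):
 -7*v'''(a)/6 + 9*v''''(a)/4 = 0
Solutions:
 v(a) = C1 + C2*a + C3*a^2 + C4*exp(14*a/27)


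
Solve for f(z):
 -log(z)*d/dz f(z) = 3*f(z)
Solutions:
 f(z) = C1*exp(-3*li(z))


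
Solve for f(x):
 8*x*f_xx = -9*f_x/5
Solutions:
 f(x) = C1 + C2*x^(31/40)


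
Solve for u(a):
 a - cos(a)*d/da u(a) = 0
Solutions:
 u(a) = C1 + Integral(a/cos(a), a)


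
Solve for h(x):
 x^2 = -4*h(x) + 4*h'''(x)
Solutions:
 h(x) = C3*exp(x) - x^2/4 + (C1*sin(sqrt(3)*x/2) + C2*cos(sqrt(3)*x/2))*exp(-x/2)


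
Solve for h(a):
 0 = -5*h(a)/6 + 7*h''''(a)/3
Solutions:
 h(a) = C1*exp(-14^(3/4)*5^(1/4)*a/14) + C2*exp(14^(3/4)*5^(1/4)*a/14) + C3*sin(14^(3/4)*5^(1/4)*a/14) + C4*cos(14^(3/4)*5^(1/4)*a/14)


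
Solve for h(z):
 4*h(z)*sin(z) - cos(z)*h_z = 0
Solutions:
 h(z) = C1/cos(z)^4


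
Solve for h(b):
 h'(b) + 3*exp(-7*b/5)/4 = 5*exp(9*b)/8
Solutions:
 h(b) = C1 + 5*exp(9*b)/72 + 15*exp(-7*b/5)/28


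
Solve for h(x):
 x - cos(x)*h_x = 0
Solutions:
 h(x) = C1 + Integral(x/cos(x), x)


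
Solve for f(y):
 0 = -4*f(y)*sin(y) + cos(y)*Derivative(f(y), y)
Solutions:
 f(y) = C1/cos(y)^4


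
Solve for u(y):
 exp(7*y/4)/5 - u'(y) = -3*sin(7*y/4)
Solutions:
 u(y) = C1 + 4*exp(7*y/4)/35 - 12*cos(7*y/4)/7


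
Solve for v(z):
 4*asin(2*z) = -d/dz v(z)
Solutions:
 v(z) = C1 - 4*z*asin(2*z) - 2*sqrt(1 - 4*z^2)


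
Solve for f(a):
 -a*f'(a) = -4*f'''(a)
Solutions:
 f(a) = C1 + Integral(C2*airyai(2^(1/3)*a/2) + C3*airybi(2^(1/3)*a/2), a)


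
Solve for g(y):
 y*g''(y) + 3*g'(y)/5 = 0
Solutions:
 g(y) = C1 + C2*y^(2/5)
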